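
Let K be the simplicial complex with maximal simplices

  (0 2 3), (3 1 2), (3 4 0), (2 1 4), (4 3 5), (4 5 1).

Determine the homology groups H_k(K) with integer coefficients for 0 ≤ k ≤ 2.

H_0 = Z,  H_1 = Z,  H_2 = 0.

We work with the vertex ordering 0 < 1 < 2 < 3 < 4 < 5. The simplices of K, each written with vertices in increasing order, are:

  0-simplices (6): [0], [1], [2], [3], [4], [5]
  1-simplices (12): [0,2], [0,3], [0,4], [1,2], [1,3], [1,4], [1,5], [2,3], [2,4], [3,4], [3,5], [4,5]
  2-simplices (6): [0,2,3], [0,3,4], [1,2,3], [1,2,4], [1,4,5], [3,4,5]

so the chain groups are C_0 ≅ Z^6, C_1 ≅ Z^12, C_2 ≅ Z^6.

∂_1: C_1 → C_0 is given by ∂[p,q] = [q] − [p]. For instance
  ∂[4,5] = [5] − [4].
The 6×12 boundary matrix has rank 5 and Smith normal form diag(1,1,1,1,1).

∂_2: C_2 → C_1 maps a triangle to the signed sum of its edges. For instance
  ∂[1,2,3] = [2,3] − [1,3] + [1,2],
  ∂[0,3,4] = [3,4] − [0,4] + [0,3].
The resulting 12×6 matrix has rank 6, and its Smith normal form has invariant factors (1,1,1,1,1,1).

From H_k ≅ ker(∂_k) / im(∂_{k+1}) we obtain:

  H_0: rank C_0 − rank ∂_1 = 6 − 5 = 1, and the invariant factors of ∂_1 are all 1, so H_0 = Z.
  H_1: rank ker ∂_1 − rank ∂_2 = (12 − 5) − 6 = 1, and the invariant factors of ∂_2 are all 1, so H_1 = Z.
  H_2: rank ker ∂_2 − rank ∂_3 = (6 − 6) − 0 = 0, and there is no ∂_3, so H_2 = 0.

(K is a triangulation of the cylinder S^1 x I.)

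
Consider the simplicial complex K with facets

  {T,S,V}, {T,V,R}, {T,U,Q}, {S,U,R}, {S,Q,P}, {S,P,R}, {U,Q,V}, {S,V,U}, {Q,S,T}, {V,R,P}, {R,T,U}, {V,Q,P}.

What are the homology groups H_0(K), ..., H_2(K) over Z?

We work with the vertex ordering P < Q < R < S < T < U < V. The simplices of K, each written with vertices in increasing order, are:

  0-simplices (7): P, Q, R, S, T, U, V
  1-simplices (18): PQ, PR, PS, PV, QS, QT, QU, QV, RS, RT, RU, RV, ST, SU, SV, TU, TV, UV
  2-simplices (12): PQS, PQV, PRS, PRV, QST, QTU, QUV, RSU, RTU, RTV, STV, SUV

giving chain groups C_0 ≅ Z^7, C_1 ≅ Z^18, C_2 ≅ Z^12.

Boundary ∂_1: C_1 → C_0 maps an edge to its endpoints' difference, ∂[p,q] = q − p. For instance
  ∂SU = U − S.
This gives a 7×18 integer matrix of rank 6; reducing to Smith normal form yields diagonal entries (1,1,1,1,1,1).

Boundary ∂_2: C_2 → C_1 sends each 2-simplex [p,q,r] to [q,r] − [p,r] + [p,q]. For instance
  ∂QTU = TU − QU + QT,
  ∂QUV = UV − QV + QU.
The 18×12 boundary matrix has rank 12 and Smith normal form diag(1,1,1,1,1,1,1,1,1,1,1,2).

From H_k ≅ ker(∂_k) / im(∂_{k+1}) we obtain:

  H_0: rank C_0 − rank ∂_1 = 7 − 6 = 1, and the invariant factors of ∂_1 are all 1, so H_0 ≅ Z.
  H_1: rank ker ∂_1 − rank ∂_2 = (18 − 6) − 12 = 0, and ∂_2 has invariant factor 2 > 1, so H_1 ≅ Z_2.
  H_2: rank ker ∂_2 − rank ∂_3 = (12 − 12) − 0 = 0, and there is no ∂_3, so H_2 ≅ 0.

As a check, the Euler characteristic is 7 − 18 + 12 = 1, which agrees with 1 − 0 + 0 = 1.

H_0 = Z,  H_1 = Z_2,  H_2 = 0.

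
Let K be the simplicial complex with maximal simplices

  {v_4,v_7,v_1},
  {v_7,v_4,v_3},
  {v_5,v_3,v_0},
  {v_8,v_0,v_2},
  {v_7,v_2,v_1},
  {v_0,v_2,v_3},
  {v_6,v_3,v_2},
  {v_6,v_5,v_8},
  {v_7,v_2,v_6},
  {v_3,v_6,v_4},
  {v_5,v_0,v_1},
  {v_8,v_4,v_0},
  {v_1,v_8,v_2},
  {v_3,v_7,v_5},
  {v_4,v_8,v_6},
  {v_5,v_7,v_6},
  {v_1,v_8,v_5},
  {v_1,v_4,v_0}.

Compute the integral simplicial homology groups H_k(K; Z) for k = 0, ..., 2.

H_0 = Z,  H_1 = Z ⊕ Z/2Z,  H_2 = 0.

We work with the vertex ordering v_0 < v_1 < v_2 < v_3 < v_4 < v_5 < v_6 < v_7 < v_8. The simplices of K, each written with vertices in increasing order, are:

  0-simplices (9): [v_0], [v_1], [v_2], [v_3], [v_4], [v_5], [v_6], [v_7], [v_8]
  1-simplices (27): (27 of them)
  2-simplices (18): (18 of them)

so the chain groups are C_0 ≅ Z^9, C_1 ≅ Z^27, C_2 ≅ Z^18.

∂_1: C_1 → C_0 is given by ∂[p,q] = [q] − [p]. For instance
  ∂[v_0,v_3] = [v_3] − [v_0].
The 9×27 boundary matrix has rank 8 and Smith normal form diag(1,1,1,1,1,1,1,1).

∂_2: C_2 → C_1 maps a triangle to the signed sum of its edges. For instance
  ∂[v_2,v_6,v_7] = [v_6,v_7] − [v_2,v_7] + [v_2,v_6],
  ∂[v_1,v_2,v_7] = [v_2,v_7] − [v_1,v_7] + [v_1,v_2].
This gives a 27×18 integer matrix of rank 18; reducing to Smith normal form yields diagonal entries (1,1,1,1,1,1,1,1,1,1,1,1,1,1,1,1,1,2).

Computing H_k = (kernel of ∂_k) / (image of ∂_{k+1}):

  H_0: rank C_0 − rank ∂_1 = 9 − 8 = 1, and the invariant factors of ∂_1 are all 1, so H_0 ≅ Z.
  H_1: rank ker ∂_1 − rank ∂_2 = (27 − 8) − 18 = 1, and ∂_2 has invariant factor 2 > 1, so H_1 ≅ Z ⊕ Z/2Z.
  H_2: rank ker ∂_2 − rank ∂_3 = (18 − 18) − 0 = 0, and there is no ∂_3, so H_2 ≅ 0.

As a check, the Euler characteristic is 9 − 27 + 18 = 0, which agrees with 1 − 1 + 0 = 0.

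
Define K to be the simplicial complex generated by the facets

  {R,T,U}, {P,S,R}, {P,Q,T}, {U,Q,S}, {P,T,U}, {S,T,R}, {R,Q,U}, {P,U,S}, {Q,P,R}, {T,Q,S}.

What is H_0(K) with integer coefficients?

H_0 = Z.

Order the vertices as P < Q < R < S < T < U. Listing each simplex with vertices in this order, K has dimension 2 with simplices:

  0-simplices (6): P, Q, R, S, T, U
  1-simplices (15): PQ, PR, PS, PT, PU, QR, QS, QT, QU, RS, RT, RU, ST, SU, TU
  2-simplices (10): PQR, PQT, PRS, PSU, PTU, QRU, QST, QSU, RST, RTU

giving chain groups C_0 ≅ Z^6, C_1 ≅ Z^15, C_2 ≅ Z^10.

∂_1: C_1 → C_0 sends each edge [p,q] (with p < q) to q − p.
The 6×15 boundary matrix has rank 5 and Smith normal form diag(1,1,1,1,1).

∂_2: C_2 → C_1 sends each 2-simplex [p,q,r] to [q,r] − [p,r] + [p,q]. For instance
  ∂PRS = RS − PS + PR,
  ∂PTU = TU − PU + PT.
As a 15×10 matrix over Z this has rank 10, with invariant factors (1,1,1,1,1,1,1,1,1,2).

Reading off H_k = ker ∂_k / im ∂_{k+1}:

  H_0: rank C_0 − rank ∂_1 = 6 − 5 = 1, and the invariant factors of ∂_1 are all 1, so H_0 ≅ Z.

(K is a triangulation of the real projective plane RP^2.)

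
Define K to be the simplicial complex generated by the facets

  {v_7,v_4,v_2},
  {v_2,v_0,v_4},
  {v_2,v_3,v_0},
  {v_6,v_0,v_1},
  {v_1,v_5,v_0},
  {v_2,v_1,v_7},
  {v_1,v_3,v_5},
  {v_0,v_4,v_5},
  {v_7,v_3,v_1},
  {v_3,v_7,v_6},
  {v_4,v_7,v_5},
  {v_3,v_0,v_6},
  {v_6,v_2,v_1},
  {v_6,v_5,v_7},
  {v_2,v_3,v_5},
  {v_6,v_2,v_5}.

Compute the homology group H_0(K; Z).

Take the total order v_0 < v_1 < v_2 < v_3 < v_4 < v_5 < v_6 < v_7 on the vertex set. Then K (dimension 2) consists of the simplices:

  0-simplices (8): [v_0], [v_1], [v_2], [v_3], [v_4], [v_5], [v_6], [v_7]
  1-simplices (24): (24 of them)
  2-simplices (16): (16 of them)

Hence C_0 ≅ Z^8, C_1 ≅ Z^24, C_2 ≅ Z^16.

∂_1: C_1 → C_0 sends each edge [p,q] (with p < q) to q − p.
This gives a 8×24 integer matrix of rank 7; reducing to Smith normal form yields diagonal entries (1,1,1,1,1,1,1).

Boundary ∂_2: C_2 → C_1 maps a triangle to the signed sum of its edges. For instance
  ∂[v_0,v_1,v_5] = [v_1,v_5] − [v_0,v_5] + [v_0,v_1],
  ∂[v_2,v_5,v_6] = [v_5,v_6] − [v_2,v_6] + [v_2,v_5].
This gives a 24×16 integer matrix of rank 15; reducing to Smith normal form yields diagonal entries (1,1,1,1,1,1,1,1,1,1,1,1,1,1,1).

From H_k ≅ ker(∂_k) / im(∂_{k+1}) we obtain:

  H_0: rank C_0 − rank ∂_1 = 8 − 7 = 1, and the invariant factors of ∂_1 are all 1, so H_0 = Z.

H_0 ≅ Z.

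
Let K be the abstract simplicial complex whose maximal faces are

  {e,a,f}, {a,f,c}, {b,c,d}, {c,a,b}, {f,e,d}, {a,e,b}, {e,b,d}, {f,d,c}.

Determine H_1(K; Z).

H_1 = 0.

Fix the vertex order a < b < c < d < e < f and write every simplex with vertices in increasing order. Then dim K = 2 and the simplices of K are:

  0-simplices (6): a, b, c, d, e, f
  1-simplices (12): ab, ac, ae, af, bc, bd, be, cd, cf, de, df, ef
  2-simplices (8): abc, abe, acf, aef, bcd, bde, cdf, def

so the chain groups are C_0 ≅ Z^6, C_1 ≅ Z^12, C_2 ≅ Z^8.

The boundary map ∂_1: C_1 → C_0 is given by ∂[p,q] = [q] − [p]. For instance
  ∂cf = f − c.
The 6×12 boundary matrix has rank 5 and Smith normal form diag(1,1,1,1,1).

∂_2: C_2 → C_1 acts by ∂[p,q,r] = [q,r] − [p,r] + [p,q]. For instance
  ∂aef = ef − af + ae,
  ∂abc = bc − ac + ab.
The resulting 12×8 matrix has rank 7, and its Smith normal form has invariant factors (1,1,1,1,1,1,1).

Now H_k = ker ∂_k / im ∂_{k+1}, so:

  H_1: rank ker ∂_1 − rank ∂_2 = (12 − 5) − 7 = 0, and the invariant factors of ∂_2 are all 1, so H_1 = 0.

(K is a triangulation of the 2-sphere S^2.)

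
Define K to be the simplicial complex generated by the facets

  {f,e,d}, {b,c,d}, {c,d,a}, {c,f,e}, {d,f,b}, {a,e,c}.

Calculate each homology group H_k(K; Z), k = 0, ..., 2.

Take the total order a < b < c < d < e < f on the vertex set. Then K (dimension 2) consists of the simplices:

  0-simplices (6): a, b, c, d, e, f
  1-simplices (12): ac, ad, ae, bc, bd, bf, cd, ce, cf, de, df, ef
  2-simplices (6): acd, ace, bcd, bdf, cef, def

so the chain groups are C_0 ≅ Z^6, C_1 ≅ Z^12, C_2 ≅ Z^6.

The boundary map ∂_1: C_1 → C_0 maps an edge to its endpoints' difference, ∂[p,q] = q − p.
The 6×12 boundary matrix has rank 5 and Smith normal form diag(1,1,1,1,1).

∂_2: C_2 → C_1 maps a triangle to the signed sum of its edges. For instance
  ∂acd = cd − ad + ac,
  ∂def = ef − df + de.
The resulting 12×6 matrix has rank 6, and its Smith normal form has invariant factors (1,1,1,1,1,1).

Now H_k = ker ∂_k / im ∂_{k+1}, so:

  H_0: rank C_0 − rank ∂_1 = 6 − 5 = 1, and the invariant factors of ∂_1 are all 1, so H_0 ≅ Z.
  H_1: rank ker ∂_1 − rank ∂_2 = (12 − 5) − 6 = 1, and the invariant factors of ∂_2 are all 1, so H_1 ≅ Z.
  H_2: rank ker ∂_2 − rank ∂_3 = (6 − 6) − 0 = 0, and there is no ∂_3, so H_2 ≅ 0.

H_0 ≅ Z,  H_1 ≅ Z,  H_2 = 0.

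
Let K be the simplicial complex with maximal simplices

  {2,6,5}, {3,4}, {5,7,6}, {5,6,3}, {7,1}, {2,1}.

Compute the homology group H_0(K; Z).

We work with the vertex ordering 1 < 2 < 3 < 4 < 5 < 6 < 7. The simplices of K, each written with vertices in increasing order, are:

  0-simplices (7): [1], [2], [3], [4], [5], [6], [7]
  1-simplices (10): [1,2], [1,7], [2,5], [2,6], [3,4], [3,5], [3,6], [5,6], [5,7], [6,7]
  2-simplices (3): [2,5,6], [3,5,6], [5,6,7]

so the chain groups are C_0 ≅ Z^7, C_1 ≅ Z^10, C_2 ≅ Z^3.

Boundary ∂_1: C_1 → C_0 is given by ∂[p,q] = [q] − [p].
As a 7×10 matrix over Z this has rank 6, with invariant factors (1,1,1,1,1,1).

The boundary map ∂_2: C_2 → C_1 sends each 2-simplex [p,q,r] to [q,r] − [p,r] + [p,q]. For instance
  ∂[2,5,6] = [5,6] − [2,6] + [2,5],
  ∂[5,6,7] = [6,7] − [5,7] + [5,6].
The 10×3 boundary matrix has rank 3 and Smith normal form diag(1,1,1).

Now H_k = ker ∂_k / im ∂_{k+1}, so:

  H_0: rank C_0 − rank ∂_1 = 7 − 6 = 1, and the invariant factors of ∂_1 are all 1, so H_0 = Z.

H_0 ≅ Z.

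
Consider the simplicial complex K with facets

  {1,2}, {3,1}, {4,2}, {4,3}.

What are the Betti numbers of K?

Take the total order 1 < 2 < 3 < 4 on the vertex set. Then K (dimension 1) consists of the simplices:

  0-simplices (4): [1], [2], [3], [4]
  1-simplices (4): [1,2], [1,3], [2,4], [3,4]

Hence C_0 ≅ Z^4, C_1 ≅ Z^4.

∂_1: C_1 → C_0 sends each edge [p,q] (with p < q) to q − p. For instance
  ∂[3,4] = [4] − [3].
The resulting 4×4 matrix has rank 3, and its Smith normal form has invariant factors (1,1,1).

Now H_k = ker ∂_k / im ∂_{k+1}, so:

  H_0: rank C_0 − rank ∂_1 = 4 − 3 = 1, and the invariant factors of ∂_1 are all 1, so H_0 ≅ Z.
  H_1: rank ker ∂_1 − rank ∂_2 = (4 − 3) − 0 = 1, and there is no ∂_2, so H_1 ≅ Z.

As a check, the Euler characteristic is 4 − 4 = 0, which agrees with 1 − 1 = 0.
(K is a triangulation of the circle S^1.)

Hence the Betti numbers are b_0 = 1, b_1 = 1.

b_0 = 1, b_1 = 1.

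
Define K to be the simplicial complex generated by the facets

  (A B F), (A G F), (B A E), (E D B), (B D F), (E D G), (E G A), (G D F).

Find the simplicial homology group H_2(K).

Order the vertices as A < B < D < E < F < G. Listing each simplex with vertices in this order, K has dimension 2 with simplices:

  0-simplices (6): A, B, D, E, F, G
  1-simplices (12): AB, AE, AF, AG, BD, BE, BF, DE, DF, DG, EG, FG
  2-simplices (8): ABE, ABF, AEG, AFG, BDE, BDF, DEG, DFG

Hence C_0 ≅ Z^6, C_1 ≅ Z^12, C_2 ≅ Z^8.

Boundary ∂_1: C_1 → C_0 is given by ∂[p,q] = [q] − [p]. For instance
  ∂EG = G − E.
The resulting 6×12 matrix has rank 5, and its Smith normal form has invariant factors (1,1,1,1,1).

∂_2: C_2 → C_1 sends each 2-simplex [p,q,r] to [q,r] − [p,r] + [p,q]. For instance
  ∂AFG = FG − AG + AF,
  ∂ABF = BF − AF + AB.
As a 12×8 matrix over Z this has rank 7, with invariant factors (1,1,1,1,1,1,1).

Computing H_k = (kernel of ∂_k) / (image of ∂_{k+1}):

  H_2: rank ker ∂_2 − rank ∂_3 = (8 − 7) − 0 = 1, and there is no ∂_3, so H_2 = Z.

H_2 ≅ Z.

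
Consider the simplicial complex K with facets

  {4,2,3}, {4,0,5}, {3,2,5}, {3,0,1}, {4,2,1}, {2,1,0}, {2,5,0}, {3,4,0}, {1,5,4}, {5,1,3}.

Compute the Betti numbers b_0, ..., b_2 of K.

Order the vertices as 0 < 1 < 2 < 3 < 4 < 5. Listing each simplex with vertices in this order, K has dimension 2 with simplices:

  0-simplices (6): [0], [1], [2], [3], [4], [5]
  1-simplices (15): [0,1], [0,2], [0,3], [0,4], [0,5], [1,2], [1,3], [1,4], [1,5], [2,3], [2,4], [2,5], [3,4], [3,5], [4,5]
  2-simplices (10): [0,1,2], [0,1,3], [0,2,5], [0,3,4], [0,4,5], [1,2,4], [1,3,5], [1,4,5], [2,3,4], [2,3,5]

giving chain groups C_0 ≅ Z^6, C_1 ≅ Z^15, C_2 ≅ Z^10.

The boundary map ∂_1: C_1 → C_0 is given by ∂[p,q] = [q] − [p].
The resulting 6×15 matrix has rank 5, and its Smith normal form has invariant factors (1,1,1,1,1).

∂_2: C_2 → C_1 maps a triangle to the signed sum of its edges. For instance
  ∂[0,4,5] = [4,5] − [0,5] + [0,4],
  ∂[2,3,5] = [3,5] − [2,5] + [2,3].
The 15×10 boundary matrix has rank 10 and Smith normal form diag(1,1,1,1,1,1,1,1,1,2).

From H_k ≅ ker(∂_k) / im(∂_{k+1}) we obtain:

  H_0: rank C_0 − rank ∂_1 = 6 − 5 = 1, and the invariant factors of ∂_1 are all 1, so H_0 = Z.
  H_1: rank ker ∂_1 − rank ∂_2 = (15 − 5) − 10 = 0, and ∂_2 has invariant factor 2 > 1, so H_1 = Z/2.
  H_2: rank ker ∂_2 − rank ∂_3 = (10 − 10) − 0 = 0, and there is no ∂_3, so H_2 = 0.

Hence the Betti numbers are b_0 = 1, b_1 = 0, b_2 = 0.

b_0 = 1, b_1 = 0, b_2 = 0.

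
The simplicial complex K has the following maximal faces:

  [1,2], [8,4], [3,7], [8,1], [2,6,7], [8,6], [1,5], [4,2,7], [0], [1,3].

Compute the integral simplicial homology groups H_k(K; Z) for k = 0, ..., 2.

H_0 = Z^2,  H_1 = Z^3,  H_2 = 0.

Fix the vertex order 0 < 1 < 2 < 3 < 4 < 5 < 6 < 7 < 8 and write every simplex with vertices in increasing order. Then dim K = 2 and the simplices of K are:

  0-simplices (9): [0], [1], [2], [3], [4], [5], [6], [7], [8]
  1-simplices (12): [1,2], [1,3], [1,5], [1,8], [2,4], [2,6], [2,7], [3,7], [4,7], [4,8], [6,7], [6,8]
  2-simplices (2): [2,4,7], [2,6,7]

giving chain groups C_0 ≅ Z^9, C_1 ≅ Z^12, C_2 ≅ Z^2.

Boundary ∂_1: C_1 → C_0 maps an edge to its endpoints' difference, ∂[p,q] = q − p.
This gives a 9×12 integer matrix of rank 7; reducing to Smith normal form yields diagonal entries (1,1,1,1,1,1,1).

Boundary ∂_2: C_2 → C_1 acts by ∂[p,q,r] = [q,r] − [p,r] + [p,q]. For instance
  ∂[2,4,7] = [4,7] − [2,7] + [2,4],
  ∂[2,6,7] = [6,7] − [2,7] + [2,6].
As a 12×2 matrix over Z this has rank 2, with invariant factors (1,1).

From H_k ≅ ker(∂_k) / im(∂_{k+1}) we obtain:

  H_0: rank C_0 − rank ∂_1 = 9 − 7 = 2, and the invariant factors of ∂_1 are all 1, so H_0 ≅ Z^2.
  H_1: rank ker ∂_1 − rank ∂_2 = (12 − 7) − 2 = 3, and the invariant factors of ∂_2 are all 1, so H_1 ≅ Z^3.
  H_2: rank ker ∂_2 − rank ∂_3 = (2 − 2) − 0 = 0, and there is no ∂_3, so H_2 ≅ 0.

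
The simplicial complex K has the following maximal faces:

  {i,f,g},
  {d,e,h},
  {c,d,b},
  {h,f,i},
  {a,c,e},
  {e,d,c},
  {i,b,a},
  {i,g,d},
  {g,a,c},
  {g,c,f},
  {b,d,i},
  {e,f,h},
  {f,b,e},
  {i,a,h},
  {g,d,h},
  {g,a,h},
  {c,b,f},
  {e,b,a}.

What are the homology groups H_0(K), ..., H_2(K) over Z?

H_0 = Z,  H_1 = Z ⊕ Z/2,  H_2 = 0.

Fix the vertex order a < b < c < d < e < f < g < h < i and write every simplex with vertices in increasing order. Then dim K = 2 and the simplices of K are:

  0-simplices (9): a, b, c, d, e, f, g, h, i
  1-simplices (27): ab, ac, ae, ag, ah, ai, bc, bd, be, bf, bi, cd, ce, cf, cg, de, dg, dh, di, ef, eh, fg, fh, fi, gh, gi, hi
  2-simplices (18): abe, abi, ace, acg, agh, ahi, bcd, bcf, bdi, bef, cde, cfg, deh, dgh, dgi, efh, fgi, fhi

Hence C_0 ≅ Z^9, C_1 ≅ Z^27, C_2 ≅ Z^18.

The boundary map ∂_1: C_1 → C_0 maps an edge to its endpoints' difference, ∂[p,q] = q − p. For instance
  ∂bd = d − b.
As a 9×27 matrix over Z this has rank 8, with invariant factors (1,1,1,1,1,1,1,1).

Boundary ∂_2: C_2 → C_1 sends each 2-simplex [p,q,r] to [q,r] − [p,r] + [p,q]. For instance
  ∂bcf = cf − bf + bc,
  ∂ace = ce − ae + ac.
This gives a 27×18 integer matrix of rank 18; reducing to Smith normal form yields diagonal entries (1,1,1,1,1,1,1,1,1,1,1,1,1,1,1,1,1,2).

Reading off H_k = ker ∂_k / im ∂_{k+1}:

  H_0: rank C_0 − rank ∂_1 = 9 − 8 = 1, and the invariant factors of ∂_1 are all 1, so H_0 = Z.
  H_1: rank ker ∂_1 − rank ∂_2 = (27 − 8) − 18 = 1, and ∂_2 has invariant factor 2 > 1, so H_1 = Z ⊕ Z/2.
  H_2: rank ker ∂_2 − rank ∂_3 = (18 − 18) − 0 = 0, and there is no ∂_3, so H_2 = 0.

As a check, the Euler characteristic is 9 − 27 + 18 = 0, which agrees with 1 − 1 + 0 = 0.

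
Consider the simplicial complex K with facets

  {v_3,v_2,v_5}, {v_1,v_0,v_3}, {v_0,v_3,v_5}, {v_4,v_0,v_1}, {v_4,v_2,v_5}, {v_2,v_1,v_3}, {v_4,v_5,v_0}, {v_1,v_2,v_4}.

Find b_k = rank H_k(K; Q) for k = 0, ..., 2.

We work with the vertex ordering v_0 < v_1 < v_2 < v_3 < v_4 < v_5. The simplices of K, each written with vertices in increasing order, are:

  0-simplices (6): [v_0], [v_1], [v_2], [v_3], [v_4], [v_5]
  1-simplices (12): [v_0,v_1], [v_0,v_3], [v_0,v_4], [v_0,v_5], [v_1,v_2], [v_1,v_3], [v_1,v_4], [v_2,v_3], [v_2,v_4], [v_2,v_5], [v_3,v_5], [v_4,v_5]
  2-simplices (8): [v_0,v_1,v_3], [v_0,v_1,v_4], [v_0,v_3,v_5], [v_0,v_4,v_5], [v_1,v_2,v_3], [v_1,v_2,v_4], [v_2,v_3,v_5], [v_2,v_4,v_5]

Hence C_0 ≅ Z^6, C_1 ≅ Z^12, C_2 ≅ Z^8.

∂_1: C_1 → C_0 sends each edge [p,q] (with p < q) to q − p.
The resulting 6×12 matrix has rank 5, and its Smith normal form has invariant factors (1,1,1,1,1).

The boundary map ∂_2: C_2 → C_1 maps a triangle to the signed sum of its edges. For instance
  ∂[v_1,v_2,v_4] = [v_2,v_4] − [v_1,v_4] + [v_1,v_2],
  ∂[v_1,v_2,v_3] = [v_2,v_3] − [v_1,v_3] + [v_1,v_2].
The resulting 12×8 matrix has rank 7, and its Smith normal form has invariant factors (1,1,1,1,1,1,1).

From H_k ≅ ker(∂_k) / im(∂_{k+1}) we obtain:

  H_0: rank C_0 − rank ∂_1 = 6 − 5 = 1, and the invariant factors of ∂_1 are all 1, so H_0 = Z.
  H_1: rank ker ∂_1 − rank ∂_2 = (12 − 5) − 7 = 0, and the invariant factors of ∂_2 are all 1, so H_1 = 0.
  H_2: rank ker ∂_2 − rank ∂_3 = (8 − 7) − 0 = 1, and there is no ∂_3, so H_2 = Z.

Hence the Betti numbers are b_0 = 1, b_1 = 0, b_2 = 1.

b_0 = 1, b_1 = 0, b_2 = 1.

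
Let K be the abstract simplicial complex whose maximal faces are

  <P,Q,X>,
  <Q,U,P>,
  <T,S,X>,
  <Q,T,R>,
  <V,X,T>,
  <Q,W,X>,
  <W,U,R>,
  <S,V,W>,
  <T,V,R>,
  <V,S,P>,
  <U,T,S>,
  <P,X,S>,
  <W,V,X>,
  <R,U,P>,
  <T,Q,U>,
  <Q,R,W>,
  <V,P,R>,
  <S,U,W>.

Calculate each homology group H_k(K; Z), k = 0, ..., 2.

H_0 ≅ Z,  H_1 ≅ Z ⊕ Z_2,  H_2 = 0.

Fix the vertex order P < Q < R < S < T < U < V < W < X and write every simplex with vertices in increasing order. Then dim K = 2 and the simplices of K are:

  0-simplices (9): P, Q, R, S, T, U, V, W, X
  1-simplices (27): PQ, PR, PS, PU, PV, PX, QR, QT, QU, QW, QX, RT, RU, RV, RW, ST, SU, SV, SW, SX, TU, TV, TX, UW, VW, VX, WX
  2-simplices (18): PQU, PQX, PRU, PRV, PSV, PSX, QRT, QRW, QTU, QWX, RTV, RUW, STU, STX, SUW, SVW, TVX, VWX

so the chain groups are C_0 ≅ Z^9, C_1 ≅ Z^27, C_2 ≅ Z^18.

∂_1: C_1 → C_0 maps an edge to its endpoints' difference, ∂[p,q] = q − p.
The resulting 9×27 matrix has rank 8, and its Smith normal form has invariant factors (1,1,1,1,1,1,1,1).

Boundary ∂_2: C_2 → C_1 sends each 2-simplex [p,q,r] to [q,r] − [p,r] + [p,q]. For instance
  ∂PQX = QX − PX + PQ,
  ∂VWX = WX − VX + VW.
As a 27×18 matrix over Z this has rank 18, with invariant factors (1,1,1,1,1,1,1,1,1,1,1,1,1,1,1,1,1,2).

From H_k ≅ ker(∂_k) / im(∂_{k+1}) we obtain:

  H_0: rank C_0 − rank ∂_1 = 9 − 8 = 1, and the invariant factors of ∂_1 are all 1, so H_0 ≅ Z.
  H_1: rank ker ∂_1 − rank ∂_2 = (27 − 8) − 18 = 1, and ∂_2 has invariant factor 2 > 1, so H_1 ≅ Z ⊕ Z_2.
  H_2: rank ker ∂_2 − rank ∂_3 = (18 − 18) − 0 = 0, and there is no ∂_3, so H_2 ≅ 0.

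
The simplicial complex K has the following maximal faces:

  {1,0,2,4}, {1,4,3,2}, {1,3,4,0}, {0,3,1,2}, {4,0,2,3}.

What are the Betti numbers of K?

b_0 = 1, b_1 = 0, b_2 = 0, b_3 = 1.

Take the total order 0 < 1 < 2 < 3 < 4 on the vertex set. Then K (dimension 3) consists of the simplices:

  0-simplices (5): [0], [1], [2], [3], [4]
  1-simplices (10): [0,1], [0,2], [0,3], [0,4], [1,2], [1,3], [1,4], [2,3], [2,4], [3,4]
  2-simplices (10): [0,1,2], [0,1,3], [0,1,4], [0,2,3], [0,2,4], [0,3,4], [1,2,3], [1,2,4], [1,3,4], [2,3,4]
  3-simplices (5): [0,1,2,3], [0,1,2,4], [0,1,3,4], [0,2,3,4], [1,2,3,4]

giving chain groups C_0 ≅ Z^5, C_1 ≅ Z^10, C_2 ≅ Z^10, C_3 ≅ Z^5.

∂_1: C_1 → C_0 is given by ∂[p,q] = [q] − [p].
This gives a 5×10 integer matrix of rank 4; reducing to Smith normal form yields diagonal entries (1,1,1,1).

∂_2: C_2 → C_1 acts by ∂[p,q,r] = [q,r] − [p,r] + [p,q]. For instance
  ∂[0,1,4] = [1,4] − [0,4] + [0,1],
  ∂[1,2,3] = [2,3] − [1,3] + [1,2].
The 10×10 boundary matrix has rank 6 and Smith normal form diag(1,1,1,1,1,1).

Boundary ∂_3: C_3 → C_2 sends each 3-simplex σ to the alternating sum Σ_i (−1)^i (σ with its i-th vertex removed). For instance
  ∂[0,1,2,3] = [1,2,3] − [0,2,3] + [0,1,3] − [0,1,2],
  ∂[0,1,2,4] = [1,2,4] − [0,2,4] + [0,1,4] − [0,1,2].
The 10×5 boundary matrix has rank 4 and Smith normal form diag(1,1,1,1).

Computing H_k = (kernel of ∂_k) / (image of ∂_{k+1}):

  H_0: rank C_0 − rank ∂_1 = 5 − 4 = 1, and the invariant factors of ∂_1 are all 1, so H_0 = Z.
  H_1: rank ker ∂_1 − rank ∂_2 = (10 − 4) − 6 = 0, and the invariant factors of ∂_2 are all 1, so H_1 = 0.
  H_2: rank ker ∂_2 − rank ∂_3 = (10 − 6) − 4 = 0, and the invariant factors of ∂_3 are all 1, so H_2 = 0.
  H_3: rank ker ∂_3 − rank ∂_4 = (5 − 4) − 0 = 1, and there is no ∂_4, so H_3 = Z.

Hence the Betti numbers are b_0 = 1, b_1 = 0, b_2 = 0, b_3 = 1.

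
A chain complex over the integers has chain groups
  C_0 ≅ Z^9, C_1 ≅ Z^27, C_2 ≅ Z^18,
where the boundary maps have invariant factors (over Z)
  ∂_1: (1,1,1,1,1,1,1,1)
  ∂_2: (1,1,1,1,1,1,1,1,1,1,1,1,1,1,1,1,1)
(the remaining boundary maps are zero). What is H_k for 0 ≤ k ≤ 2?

H_0: b_0 = 9 − 0 − 8 = 1; torsion from ∂_1 factors > 1: none. So H_0 = Z.
H_1: b_1 = 27 − 8 − 17 = 2; torsion from ∂_2 factors > 1: none. So H_1 = Z^2.
H_2: b_2 = 18 − 17 − 0 = 1; torsion from ∂_3 factors > 1: none. So H_2 = Z.

H_0 = Z,  H_1 = Z^2,  H_2 = Z.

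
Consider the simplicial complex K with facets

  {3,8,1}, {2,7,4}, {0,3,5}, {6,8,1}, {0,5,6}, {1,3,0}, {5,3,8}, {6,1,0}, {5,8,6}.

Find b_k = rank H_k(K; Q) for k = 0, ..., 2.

b_0 = 2, b_1 = 0, b_2 = 1.

K has 9 vertices, 15 edges, 9 triangles.
rank ∂_0 = 0, rank ∂_1 = 7 ⇒ b_0 = 9 − 0 − 7 = 2; all invariant factors of ∂_1 are 1 so no torsion. So H_0 ≅ Z^2.
rank ∂_1 = 7, rank ∂_2 = 8 ⇒ b_1 = 15 − 7 − 8 = 0; all invariant factors of ∂_2 are 1 so no torsion. So H_1 ≅ 0.
rank ∂_2 = 8, rank ∂_3 = 0 ⇒ b_2 = 9 − 8 − 0 = 1. So H_2 ≅ Z.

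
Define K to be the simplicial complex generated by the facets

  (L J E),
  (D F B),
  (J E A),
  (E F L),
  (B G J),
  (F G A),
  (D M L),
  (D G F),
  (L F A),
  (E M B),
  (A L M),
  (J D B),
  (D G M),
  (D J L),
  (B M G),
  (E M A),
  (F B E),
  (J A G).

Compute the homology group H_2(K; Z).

H_2 = 0.

Order the vertices as A < B < D < E < F < G < J < L < M. Listing each simplex with vertices in this order, K has dimension 2 with simplices:

  0-simplices (9): A, B, D, E, F, G, J, L, M
  1-simplices (27): AE, AF, AG, AJ, AL, AM, BD, BE, BF, BG, BJ, BM, DF, DG, DJ, DL, DM, EF, EJ, EL, EM, FG, FL, GJ, GM, JL, LM
  2-simplices (18): AEJ, AEM, AFG, AFL, AGJ, ALM, BDF, BDJ, BEF, BEM, BGJ, BGM, DFG, DGM, DJL, DLM, EFL, EJL

Hence C_0 ≅ Z^9, C_1 ≅ Z^27, C_2 ≅ Z^18.

The boundary map ∂_1: C_1 → C_0 maps an edge to its endpoints' difference, ∂[p,q] = q − p. For instance
  ∂FG = G − F.
As a 9×27 matrix over Z this has rank 8, with invariant factors (1,1,1,1,1,1,1,1).

∂_2: C_2 → C_1 sends each 2-simplex [p,q,r] to [q,r] − [p,r] + [p,q]. For instance
  ∂DFG = FG − DG + DF,
  ∂AFL = FL − AL + AF.
The resulting 27×18 matrix has rank 18, and its Smith normal form has invariant factors (1,1,1,1,1,1,1,1,1,1,1,1,1,1,1,1,1,2).

Reading off H_k = ker ∂_k / im ∂_{k+1}:

  H_2: rank ker ∂_2 − rank ∂_3 = (18 − 18) − 0 = 0, and there is no ∂_3, so H_2 = 0.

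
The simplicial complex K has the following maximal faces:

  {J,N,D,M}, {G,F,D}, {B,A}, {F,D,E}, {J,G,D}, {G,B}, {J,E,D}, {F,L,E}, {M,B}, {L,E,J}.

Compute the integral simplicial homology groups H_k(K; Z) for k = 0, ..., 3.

H_0 ≅ Z,  H_1 ≅ Z,  H_2 = 0,  H_3 = 0.

Fix the vertex order A < B < D < E < F < G < J < L < M < N and write every simplex with vertices in increasing order. Then dim K = 3 and the simplices of K are:

  0-simplices (10): A, B, D, E, F, G, J, L, M, N
  1-simplices (19): AB, BG, BM, DE, DF, DG, DJ, DM, DN, EF, EJ, EL, FG, FL, GJ, JL, JM, JN, MN
  2-simplices (10): DEF, DEJ, DFG, DGJ, DJM, DJN, DMN, EFL, EJL, JMN
  3-simplices (1): DJMN

so the chain groups are C_0 ≅ Z^10, C_1 ≅ Z^19, C_2 ≅ Z^10, C_3 ≅ Z^1.

Boundary ∂_1: C_1 → C_0 maps an edge to its endpoints' difference, ∂[p,q] = q − p. For instance
  ∂JL = L − J.
As a 10×19 matrix over Z this has rank 9, with invariant factors (1,1,1,1,1,1,1,1,1).

The boundary map ∂_2: C_2 → C_1 acts by ∂[p,q,r] = [q,r] − [p,r] + [p,q]. For instance
  ∂DEF = EF − DF + DE,
  ∂DJN = JN − DN + DJ.
This gives a 19×10 integer matrix of rank 9; reducing to Smith normal form yields diagonal entries (1,1,1,1,1,1,1,1,1).

∂_3: C_3 → C_2 sends each 3-simplex σ to the alternating sum Σ_i (−1)^i (σ with its i-th vertex removed). For instance
  ∂DJMN = JMN − DMN + DJN − DJM.
The 10×1 boundary matrix has rank 1 and Smith normal form diag(1).

Computing H_k = (kernel of ∂_k) / (image of ∂_{k+1}):

  H_0: rank C_0 − rank ∂_1 = 10 − 9 = 1, and the invariant factors of ∂_1 are all 1, so H_0 ≅ Z.
  H_1: rank ker ∂_1 − rank ∂_2 = (19 − 9) − 9 = 1, and the invariant factors of ∂_2 are all 1, so H_1 ≅ Z.
  H_2: rank ker ∂_2 − rank ∂_3 = (10 − 9) − 1 = 0, and the invariant factors of ∂_3 are all 1, so H_2 ≅ 0.
  H_3: rank ker ∂_3 − rank ∂_4 = (1 − 1) − 0 = 0, and there is no ∂_4, so H_3 ≅ 0.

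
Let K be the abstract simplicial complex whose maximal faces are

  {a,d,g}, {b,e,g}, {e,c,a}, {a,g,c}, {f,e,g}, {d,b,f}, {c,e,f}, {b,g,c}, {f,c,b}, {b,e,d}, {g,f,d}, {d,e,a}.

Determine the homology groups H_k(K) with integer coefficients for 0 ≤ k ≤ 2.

K has 7 vertices, 18 edges, 12 triangles.
rank ∂_0 = 0, rank ∂_1 = 6 ⇒ b_0 = 7 − 0 − 6 = 1; all invariant factors of ∂_1 are 1 so no torsion. So H_0 = Z.
rank ∂_1 = 6, rank ∂_2 = 12 ⇒ b_1 = 18 − 6 − 12 = 0; ∂_2 has invariant factor(s) [2] giving torsion. So H_1 = Z_2.
rank ∂_2 = 12, rank ∂_3 = 0 ⇒ b_2 = 12 − 12 − 0 = 0. So H_2 = 0.

H_0 ≅ Z,  H_1 ≅ Z_2,  H_2 = 0.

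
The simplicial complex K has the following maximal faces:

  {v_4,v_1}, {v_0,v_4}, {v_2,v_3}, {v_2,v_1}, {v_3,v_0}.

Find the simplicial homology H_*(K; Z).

Order the vertices as v_0 < v_1 < v_2 < v_3 < v_4. Listing each simplex with vertices in this order, K has dimension 1 with simplices:

  0-simplices (5): [v_0], [v_1], [v_2], [v_3], [v_4]
  1-simplices (5): [v_0,v_3], [v_0,v_4], [v_1,v_2], [v_1,v_4], [v_2,v_3]

so the chain groups are C_0 ≅ Z^5, C_1 ≅ Z^5.

∂_1: C_1 → C_0 sends each edge [p,q] (with p < q) to q − p.
The resulting 5×5 matrix has rank 4, and its Smith normal form has invariant factors (1,1,1,1).

Now H_k = ker ∂_k / im ∂_{k+1}, so:

  H_0: rank C_0 − rank ∂_1 = 5 − 4 = 1, and the invariant factors of ∂_1 are all 1, so H_0 ≅ Z.
  H_1: rank ker ∂_1 − rank ∂_2 = (5 − 4) − 0 = 1, and there is no ∂_2, so H_1 ≅ Z.

As a check, the Euler characteristic is 5 − 5 = 0, which agrees with 1 − 1 = 0.

H_0 ≅ Z,  H_1 ≅ Z.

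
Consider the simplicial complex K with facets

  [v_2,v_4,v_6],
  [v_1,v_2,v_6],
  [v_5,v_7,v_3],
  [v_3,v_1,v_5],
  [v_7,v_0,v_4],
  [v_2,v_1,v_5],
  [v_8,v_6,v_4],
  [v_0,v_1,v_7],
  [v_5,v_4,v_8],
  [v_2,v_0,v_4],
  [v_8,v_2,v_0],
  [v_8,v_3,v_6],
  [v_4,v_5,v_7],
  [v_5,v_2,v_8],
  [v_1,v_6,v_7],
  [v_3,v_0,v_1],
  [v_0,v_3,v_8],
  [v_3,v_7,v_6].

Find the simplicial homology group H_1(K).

K has 9 vertices, 27 edges, 18 triangles.
rank ∂_1 = 8, rank ∂_2 = 18 ⇒ b_1 = 27 − 8 − 18 = 1; ∂_2 has invariant factor(s) [2] giving torsion. So H_1 = Z ⊕ Z/2.

H_1 = Z ⊕ Z/2.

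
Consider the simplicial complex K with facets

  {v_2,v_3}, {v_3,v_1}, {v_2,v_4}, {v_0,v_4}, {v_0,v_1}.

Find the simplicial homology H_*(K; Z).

Fix the vertex order v_0 < v_1 < v_2 < v_3 < v_4 and write every simplex with vertices in increasing order. Then dim K = 1 and the simplices of K are:

  0-simplices (5): [v_0], [v_1], [v_2], [v_3], [v_4]
  1-simplices (5): [v_0,v_1], [v_0,v_4], [v_1,v_3], [v_2,v_3], [v_2,v_4]

giving chain groups C_0 ≅ Z^5, C_1 ≅ Z^5.

The boundary map ∂_1: C_1 → C_0 is given by ∂[p,q] = [q] − [p].
This gives a 5×5 integer matrix of rank 4; reducing to Smith normal form yields diagonal entries (1,1,1,1).

Reading off H_k = ker ∂_k / im ∂_{k+1}:

  H_0: rank C_0 − rank ∂_1 = 5 − 4 = 1, and the invariant factors of ∂_1 are all 1, so H_0 = Z.
  H_1: rank ker ∂_1 − rank ∂_2 = (5 − 4) − 0 = 1, and there is no ∂_2, so H_1 = Z.

As a check, the Euler characteristic is 5 − 5 = 0, which agrees with 1 − 1 = 0.
(K is a triangulation of the circle S^1.)

H_0 = Z,  H_1 = Z.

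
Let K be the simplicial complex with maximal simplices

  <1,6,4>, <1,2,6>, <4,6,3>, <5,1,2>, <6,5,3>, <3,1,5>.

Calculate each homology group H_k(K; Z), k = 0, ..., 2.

We work with the vertex ordering 1 < 2 < 3 < 4 < 5 < 6. The simplices of K, each written with vertices in increasing order, are:

  0-simplices (6): [1], [2], [3], [4], [5], [6]
  1-simplices (12): [1,2], [1,3], [1,4], [1,5], [1,6], [2,5], [2,6], [3,4], [3,5], [3,6], [4,6], [5,6]
  2-simplices (6): [1,2,5], [1,2,6], [1,3,5], [1,4,6], [3,4,6], [3,5,6]

so the chain groups are C_0 ≅ Z^6, C_1 ≅ Z^12, C_2 ≅ Z^6.

The boundary map ∂_1: C_1 → C_0 is given by ∂[p,q] = [q] − [p].
The 6×12 boundary matrix has rank 5 and Smith normal form diag(1,1,1,1,1).

The boundary map ∂_2: C_2 → C_1 acts by ∂[p,q,r] = [q,r] − [p,r] + [p,q]. For instance
  ∂[1,4,6] = [4,6] − [1,6] + [1,4],
  ∂[3,5,6] = [5,6] − [3,6] + [3,5].
The 12×6 boundary matrix has rank 6 and Smith normal form diag(1,1,1,1,1,1).

Now H_k = ker ∂_k / im ∂_{k+1}, so:

  H_0: rank C_0 − rank ∂_1 = 6 − 5 = 1, and the invariant factors of ∂_1 are all 1, so H_0 = Z.
  H_1: rank ker ∂_1 − rank ∂_2 = (12 − 5) − 6 = 1, and the invariant factors of ∂_2 are all 1, so H_1 = Z.
  H_2: rank ker ∂_2 − rank ∂_3 = (6 − 6) − 0 = 0, and there is no ∂_3, so H_2 = 0.

H_0 ≅ Z,  H_1 ≅ Z,  H_2 = 0.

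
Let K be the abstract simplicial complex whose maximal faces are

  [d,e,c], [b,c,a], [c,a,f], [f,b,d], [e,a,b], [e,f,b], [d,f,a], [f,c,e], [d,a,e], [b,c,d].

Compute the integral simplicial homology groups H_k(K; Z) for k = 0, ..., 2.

Order the vertices as a < b < c < d < e < f. Listing each simplex with vertices in this order, K has dimension 2 with simplices:

  0-simplices (6): a, b, c, d, e, f
  1-simplices (15): ab, ac, ad, ae, af, bc, bd, be, bf, cd, ce, cf, de, df, ef
  2-simplices (10): abc, abe, acf, ade, adf, bcd, bdf, bef, cde, cef

Hence C_0 ≅ Z^6, C_1 ≅ Z^15, C_2 ≅ Z^10.

∂_1: C_1 → C_0 sends each edge [p,q] (with p < q) to q − p.
The 6×15 boundary matrix has rank 5 and Smith normal form diag(1,1,1,1,1).

Boundary ∂_2: C_2 → C_1 sends each 2-simplex [p,q,r] to [q,r] − [p,r] + [p,q]. For instance
  ∂abc = bc − ac + ab,
  ∂cef = ef − cf + ce.
As a 15×10 matrix over Z this has rank 10, with invariant factors (1,1,1,1,1,1,1,1,1,2).

Computing H_k = (kernel of ∂_k) / (image of ∂_{k+1}):

  H_0: rank C_0 − rank ∂_1 = 6 − 5 = 1, and the invariant factors of ∂_1 are all 1, so H_0 = Z.
  H_1: rank ker ∂_1 − rank ∂_2 = (15 − 5) − 10 = 0, and ∂_2 has invariant factor 2 > 1, so H_1 = Z/2Z.
  H_2: rank ker ∂_2 − rank ∂_3 = (10 − 10) − 0 = 0, and there is no ∂_3, so H_2 = 0.

As a check, the Euler characteristic is 6 − 15 + 10 = 1, which agrees with 1 − 0 + 0 = 1.
(K is a triangulation of the real projective plane RP^2.)

H_0 ≅ Z,  H_1 ≅ Z/2Z,  H_2 = 0.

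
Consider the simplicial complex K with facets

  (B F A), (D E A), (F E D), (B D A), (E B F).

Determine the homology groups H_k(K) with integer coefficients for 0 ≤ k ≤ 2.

Order the vertices as A < B < D < E < F. Listing each simplex with vertices in this order, K has dimension 2 with simplices:

  0-simplices (5): A, B, D, E, F
  1-simplices (10): AB, AD, AE, AF, BD, BE, BF, DE, DF, EF
  2-simplices (5): ABD, ABF, ADE, BEF, DEF

giving chain groups C_0 ≅ Z^5, C_1 ≅ Z^10, C_2 ≅ Z^5.

The boundary map ∂_1: C_1 → C_0 sends each edge [p,q] (with p < q) to q − p.
As a 5×10 matrix over Z this has rank 4, with invariant factors (1,1,1,1).

The boundary map ∂_2: C_2 → C_1 acts by ∂[p,q,r] = [q,r] − [p,r] + [p,q]. For instance
  ∂ABD = BD − AD + AB,
  ∂BEF = EF − BF + BE.
As a 10×5 matrix over Z this has rank 5, with invariant factors (1,1,1,1,1).

Reading off H_k = ker ∂_k / im ∂_{k+1}:

  H_0: rank C_0 − rank ∂_1 = 5 − 4 = 1, and the invariant factors of ∂_1 are all 1, so H_0 ≅ Z.
  H_1: rank ker ∂_1 − rank ∂_2 = (10 − 4) − 5 = 1, and the invariant factors of ∂_2 are all 1, so H_1 ≅ Z.
  H_2: rank ker ∂_2 − rank ∂_3 = (5 − 5) − 0 = 0, and there is no ∂_3, so H_2 ≅ 0.

H_0 = Z,  H_1 = Z,  H_2 = 0.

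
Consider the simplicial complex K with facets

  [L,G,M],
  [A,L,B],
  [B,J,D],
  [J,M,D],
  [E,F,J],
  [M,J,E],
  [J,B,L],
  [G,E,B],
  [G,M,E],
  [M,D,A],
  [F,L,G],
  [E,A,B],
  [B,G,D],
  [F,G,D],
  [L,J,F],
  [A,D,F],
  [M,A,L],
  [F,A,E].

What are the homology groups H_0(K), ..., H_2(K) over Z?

H_0 = Z,  H_1 = Z^2,  H_2 = Z.

Order the vertices as A < B < D < E < F < G < J < L < M. Listing each simplex with vertices in this order, K has dimension 2 with simplices:

  0-simplices (9): A, B, D, E, F, G, J, L, M
  1-simplices (27): AB, AD, AE, AF, AL, AM, BD, BE, BG, BJ, BL, DF, DG, DJ, DM, EF, EG, EJ, EM, FG, FJ, FL, GL, GM, JL, JM, LM
  2-simplices (18): ABE, ABL, ADF, ADM, AEF, ALM, BDG, BDJ, BEG, BJL, DFG, DJM, EFJ, EGM, EJM, FGL, FJL, GLM

giving chain groups C_0 ≅ Z^9, C_1 ≅ Z^27, C_2 ≅ Z^18.

∂_1: C_1 → C_0 sends each edge [p,q] (with p < q) to q − p. For instance
  ∂LM = M − L.
The resulting 9×27 matrix has rank 8, and its Smith normal form has invariant factors (1,1,1,1,1,1,1,1).

∂_2: C_2 → C_1 acts by ∂[p,q,r] = [q,r] − [p,r] + [p,q]. For instance
  ∂BEG = EG − BG + BE,
  ∂FJL = JL − FL + FJ.
As a 27×18 matrix over Z this has rank 17, with invariant factors (1,1,1,1,1,1,1,1,1,1,1,1,1,1,1,1,1).

Reading off H_k = ker ∂_k / im ∂_{k+1}:

  H_0: rank C_0 − rank ∂_1 = 9 − 8 = 1, and the invariant factors of ∂_1 are all 1, so H_0 = Z.
  H_1: rank ker ∂_1 − rank ∂_2 = (27 − 8) − 17 = 2, and the invariant factors of ∂_2 are all 1, so H_1 = Z^2.
  H_2: rank ker ∂_2 − rank ∂_3 = (18 − 17) − 0 = 1, and there is no ∂_3, so H_2 = Z.

As a check, the Euler characteristic is 9 − 27 + 18 = 0, which agrees with 1 − 2 + 1 = 0.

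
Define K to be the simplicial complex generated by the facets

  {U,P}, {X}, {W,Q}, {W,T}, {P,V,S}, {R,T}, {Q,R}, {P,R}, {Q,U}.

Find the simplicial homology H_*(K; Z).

H_0 = Z^2,  H_1 = Z^2,  H_2 = 0.

Fix the vertex order P < Q < R < S < T < U < V < W < X and write every simplex with vertices in increasing order. Then dim K = 2 and the simplices of K are:

  0-simplices (9): P, Q, R, S, T, U, V, W, X
  1-simplices (10): PR, PS, PU, PV, QR, QU, QW, RT, SV, TW
  2-simplices (1): PSV

giving chain groups C_0 ≅ Z^9, C_1 ≅ Z^10, C_2 ≅ Z^1.

∂_1: C_1 → C_0 maps an edge to its endpoints' difference, ∂[p,q] = q − p. For instance
  ∂QU = U − Q.
The resulting 9×10 matrix has rank 7, and its Smith normal form has invariant factors (1,1,1,1,1,1,1).

∂_2: C_2 → C_1 acts by ∂[p,q,r] = [q,r] − [p,r] + [p,q]. For instance
  ∂PSV = SV − PV + PS.
The 10×1 boundary matrix has rank 1 and Smith normal form diag(1).

Reading off H_k = ker ∂_k / im ∂_{k+1}:

  H_0: rank C_0 − rank ∂_1 = 9 − 7 = 2, and the invariant factors of ∂_1 are all 1, so H_0 = Z^2.
  H_1: rank ker ∂_1 − rank ∂_2 = (10 − 7) − 1 = 2, and the invariant factors of ∂_2 are all 1, so H_1 = Z^2.
  H_2: rank ker ∂_2 − rank ∂_3 = (1 − 1) − 0 = 0, and there is no ∂_3, so H_2 = 0.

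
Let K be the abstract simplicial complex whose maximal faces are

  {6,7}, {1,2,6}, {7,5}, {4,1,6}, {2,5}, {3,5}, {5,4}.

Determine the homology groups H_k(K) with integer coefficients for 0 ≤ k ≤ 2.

Take the total order 1 < 2 < 3 < 4 < 5 < 6 < 7 on the vertex set. Then K (dimension 2) consists of the simplices:

  0-simplices (7): [1], [2], [3], [4], [5], [6], [7]
  1-simplices (10): [1,2], [1,4], [1,6], [2,5], [2,6], [3,5], [4,5], [4,6], [5,7], [6,7]
  2-simplices (2): [1,2,6], [1,4,6]

giving chain groups C_0 ≅ Z^7, C_1 ≅ Z^10, C_2 ≅ Z^2.

Boundary ∂_1: C_1 → C_0 is given by ∂[p,q] = [q] − [p].
This gives a 7×10 integer matrix of rank 6; reducing to Smith normal form yields diagonal entries (1,1,1,1,1,1).

∂_2: C_2 → C_1 maps a triangle to the signed sum of its edges. For instance
  ∂[1,2,6] = [2,6] − [1,6] + [1,2],
  ∂[1,4,6] = [4,6] − [1,6] + [1,4].
The 10×2 boundary matrix has rank 2 and Smith normal form diag(1,1).

Now H_k = ker ∂_k / im ∂_{k+1}, so:

  H_0: rank C_0 − rank ∂_1 = 7 − 6 = 1, and the invariant factors of ∂_1 are all 1, so H_0 = Z.
  H_1: rank ker ∂_1 − rank ∂_2 = (10 − 6) − 2 = 2, and the invariant factors of ∂_2 are all 1, so H_1 = Z^2.
  H_2: rank ker ∂_2 − rank ∂_3 = (2 − 2) − 0 = 0, and there is no ∂_3, so H_2 = 0.

H_0 ≅ Z,  H_1 ≅ Z^2,  H_2 = 0.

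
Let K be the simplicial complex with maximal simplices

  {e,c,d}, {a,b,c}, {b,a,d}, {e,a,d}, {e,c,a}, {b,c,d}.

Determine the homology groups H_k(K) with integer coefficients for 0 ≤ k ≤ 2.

Take the total order a < b < c < d < e on the vertex set. Then K (dimension 2) consists of the simplices:

  0-simplices (5): a, b, c, d, e
  1-simplices (9): ab, ac, ad, ae, bc, bd, cd, ce, de
  2-simplices (6): abc, abd, ace, ade, bcd, cde

so the chain groups are C_0 ≅ Z^5, C_1 ≅ Z^9, C_2 ≅ Z^6.

Boundary ∂_1: C_1 → C_0 is given by ∂[p,q] = [q] − [p].
This gives a 5×9 integer matrix of rank 4; reducing to Smith normal form yields diagonal entries (1,1,1,1).

∂_2: C_2 → C_1 acts by ∂[p,q,r] = [q,r] − [p,r] + [p,q]. For instance
  ∂abd = bd − ad + ab,
  ∂abc = bc − ac + ab.
This gives a 9×6 integer matrix of rank 5; reducing to Smith normal form yields diagonal entries (1,1,1,1,1).

Computing H_k = (kernel of ∂_k) / (image of ∂_{k+1}):

  H_0: rank C_0 − rank ∂_1 = 5 − 4 = 1, and the invariant factors of ∂_1 are all 1, so H_0 = Z.
  H_1: rank ker ∂_1 − rank ∂_2 = (9 − 4) − 5 = 0, and the invariant factors of ∂_2 are all 1, so H_1 = 0.
  H_2: rank ker ∂_2 − rank ∂_3 = (6 − 5) − 0 = 1, and there is no ∂_3, so H_2 = Z.

As a check, the Euler characteristic is 5 − 9 + 6 = 2, which agrees with 1 − 0 + 1 = 2.
(K is a triangulation of the 2-sphere S^2.)

H_0 = Z,  H_1 = 0,  H_2 = Z.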